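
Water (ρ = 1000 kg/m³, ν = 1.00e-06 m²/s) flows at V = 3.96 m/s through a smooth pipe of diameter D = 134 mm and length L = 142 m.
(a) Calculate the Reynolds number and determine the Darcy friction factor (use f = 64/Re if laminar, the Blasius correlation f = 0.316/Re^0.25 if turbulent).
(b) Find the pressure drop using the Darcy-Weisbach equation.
(a) Re = V·D/ν = 3.96·0.134/1.00e-06 = 530640 → turbulent (Re > 4000); f = 0.316/Re^0.25 = 0.316/530640^0.25 = 0.011708 (Blasius is strictly valid for Re ≲ 1e5; used here as the smooth-pipe estimate the problem specifies)
(b) Darcy-Weisbach: ΔP = f·(L/D)·½ρV²/1000 = 0.011708·(142/0.134)·½·1000·3.96²/1000 = 97.28 kPa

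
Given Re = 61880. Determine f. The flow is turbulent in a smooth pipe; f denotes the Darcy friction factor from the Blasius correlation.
Formula: f = \frac{0.316}{Re^{0.25}}
f = 0.316/61880^0.25 = 0.02004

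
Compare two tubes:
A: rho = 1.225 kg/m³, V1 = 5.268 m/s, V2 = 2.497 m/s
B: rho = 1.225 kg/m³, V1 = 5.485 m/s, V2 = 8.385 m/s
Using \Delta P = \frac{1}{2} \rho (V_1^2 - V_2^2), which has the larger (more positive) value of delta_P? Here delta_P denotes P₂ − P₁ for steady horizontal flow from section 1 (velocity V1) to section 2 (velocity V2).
delta_P(A) = 0.01318 kPa, delta_P(B) = -0.02464 kPa. Answer: A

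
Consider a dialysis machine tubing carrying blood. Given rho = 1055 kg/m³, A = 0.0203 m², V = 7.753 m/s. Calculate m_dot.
Formula: \dot{m} = \rho A V
m_dot = 1055·0.0203·7.753 = 166 kg/s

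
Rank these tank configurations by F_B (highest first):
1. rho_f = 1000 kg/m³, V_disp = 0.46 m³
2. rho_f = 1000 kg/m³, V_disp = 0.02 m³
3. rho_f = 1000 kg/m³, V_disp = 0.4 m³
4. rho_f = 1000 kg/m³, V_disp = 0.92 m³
Case 1: F_B = 4513 N
Case 2: F_B = 196.2 N
Case 3: F_B = 3924 N
Case 4: F_B = 9025 N
Ranking (highest first): 4, 1, 3, 2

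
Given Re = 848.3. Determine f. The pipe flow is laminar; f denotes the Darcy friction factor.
Formula: f = \frac{64}{Re}
f = 64/848.3 = 0.07545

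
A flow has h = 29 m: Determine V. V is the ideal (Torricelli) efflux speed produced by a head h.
Formula: V = \sqrt{2 g h}
V = √(2·9.81·29) = 23.85 m/s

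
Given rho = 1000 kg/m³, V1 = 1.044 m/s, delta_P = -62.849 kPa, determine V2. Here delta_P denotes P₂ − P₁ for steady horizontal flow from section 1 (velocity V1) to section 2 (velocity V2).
Formula: \Delta P = \frac{1}{2} \rho (V_1^2 - V_2^2)
Substituting knowns: -62.849 = 0.5·1000·(1.044² − V2²)/1000
Solving for V2: V2 = √(1.044² − 2·(-62.849·1000)/1000) = 11.26 m/s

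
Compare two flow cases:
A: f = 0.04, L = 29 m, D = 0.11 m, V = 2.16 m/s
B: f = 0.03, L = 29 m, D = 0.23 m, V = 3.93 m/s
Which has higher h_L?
h_L(A) = 2.508 m, h_L(B) = 2.978 m. Answer: B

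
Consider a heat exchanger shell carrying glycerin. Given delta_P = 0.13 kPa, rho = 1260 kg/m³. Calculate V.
Formula: V = \sqrt{\frac{2 \Delta P}{\rho}}
V = √(2·(0.13·1000)/1260) = 0.4543 m/s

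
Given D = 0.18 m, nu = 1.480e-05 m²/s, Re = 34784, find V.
Formula: Re = \frac{V D}{\nu}
Substituting knowns: 34784 = V·0.18/1.480e-05
Solving for V: V = 34784·1.480e-05/0.18 = 2.86 m/s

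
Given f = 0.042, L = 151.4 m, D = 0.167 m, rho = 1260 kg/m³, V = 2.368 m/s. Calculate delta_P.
Formula: \Delta P = f \frac{L}{D} \frac{\rho V^2}{2}
delta_P = 0.042·(151.4/0.167)·0.5·1260·2.368²/1000 = 134.5 kPa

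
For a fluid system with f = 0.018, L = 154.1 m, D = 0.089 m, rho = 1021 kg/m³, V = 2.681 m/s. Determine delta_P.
Formula: \Delta P = f \frac{L}{D} \frac{\rho V^2}{2}
delta_P = 0.018·(154.1/0.089)·0.5·1021·2.681²/1000 = 114.4 kPa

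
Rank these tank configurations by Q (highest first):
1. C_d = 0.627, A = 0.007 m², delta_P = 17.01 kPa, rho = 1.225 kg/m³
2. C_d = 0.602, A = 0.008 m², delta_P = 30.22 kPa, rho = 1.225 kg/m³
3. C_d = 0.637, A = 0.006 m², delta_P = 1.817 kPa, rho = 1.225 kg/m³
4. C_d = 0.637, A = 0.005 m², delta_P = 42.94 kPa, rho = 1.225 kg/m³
Case 1: Q = 731.4 L/s
Case 2: Q = 1070 L/s
Case 3: Q = 208.2 L/s
Case 4: Q = 843.3 L/s
Ranking (highest first): 2, 4, 1, 3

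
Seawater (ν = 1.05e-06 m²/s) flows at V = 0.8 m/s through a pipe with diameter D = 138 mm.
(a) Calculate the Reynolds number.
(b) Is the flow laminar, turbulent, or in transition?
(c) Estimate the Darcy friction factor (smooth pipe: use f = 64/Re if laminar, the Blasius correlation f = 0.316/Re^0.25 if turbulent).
(a) Re = V·D/ν = 0.8·0.138/1.05e-06 = 105140
(b) Flow regime: turbulent (Re > 4000)
(c) Friction factor: f = 0.316/Re^0.25 = 0.316/105140^0.25 = 0.01755 (Blasius is strictly valid for Re ≲ 1e5; used here as the smooth-pipe estimate the problem specifies)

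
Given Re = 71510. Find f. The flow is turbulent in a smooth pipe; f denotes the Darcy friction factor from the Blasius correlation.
Formula: f = \frac{0.316}{Re^{0.25}}
f = 0.316/71510^0.25 = 0.01932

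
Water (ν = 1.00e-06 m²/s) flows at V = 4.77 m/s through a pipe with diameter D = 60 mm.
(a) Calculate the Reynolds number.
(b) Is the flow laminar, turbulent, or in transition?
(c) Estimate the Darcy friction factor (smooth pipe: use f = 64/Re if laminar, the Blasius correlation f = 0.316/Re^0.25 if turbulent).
(a) Re = V·D/ν = 4.77·0.06/1.00e-06 = 286200
(b) Flow regime: turbulent (Re > 4000)
(c) Friction factor: f = 0.316/Re^0.25 = 0.316/286200^0.25 = 0.01366 (Blasius is strictly valid for Re ≲ 1e5; used here as the smooth-pipe estimate the problem specifies)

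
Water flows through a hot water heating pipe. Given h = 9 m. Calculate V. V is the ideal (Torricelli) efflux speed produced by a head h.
Formula: V = \sqrt{2 g h}
V = √(2·9.81·9) = 13.29 m/s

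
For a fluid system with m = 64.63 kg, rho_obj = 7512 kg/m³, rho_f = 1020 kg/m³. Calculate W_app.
Formula: W_{app} = mg\left(1 - \frac{\rho_f}{\rho_{obj}}\right)
W_app = 64.63·9.81·(1 − 1020/7512) = 547.9 N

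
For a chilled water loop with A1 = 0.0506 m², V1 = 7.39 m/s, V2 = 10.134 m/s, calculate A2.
Formula: V_2 = \frac{A_1 V_1}{A_2}
Substituting knowns: 10.134 = 0.0506·7.39/A2
Solving for A2: A2 = 0.0506·7.39/10.134 = 0.0369 m²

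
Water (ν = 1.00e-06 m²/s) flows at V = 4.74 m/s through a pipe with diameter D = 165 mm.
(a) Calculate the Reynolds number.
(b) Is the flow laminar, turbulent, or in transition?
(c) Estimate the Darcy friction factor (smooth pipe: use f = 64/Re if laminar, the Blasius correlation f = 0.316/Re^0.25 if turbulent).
(a) Re = V·D/ν = 4.74·0.165/1.00e-06 = 782100
(b) Flow regime: turbulent (Re > 4000)
(c) Friction factor: f = 0.316/Re^0.25 = 0.316/782100^0.25 = 0.01063 (Blasius is strictly valid for Re ≲ 1e5; used here as the smooth-pipe estimate the problem specifies)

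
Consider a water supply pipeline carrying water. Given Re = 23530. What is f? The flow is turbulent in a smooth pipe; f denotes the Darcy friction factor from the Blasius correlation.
Formula: f = \frac{0.316}{Re^{0.25}}
f = 0.316/23530^0.25 = 0.02551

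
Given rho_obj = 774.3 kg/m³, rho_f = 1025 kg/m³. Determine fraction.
Formula: f_{sub} = \frac{\rho_{obj}}{\rho_f}
fraction = 774.3/1025 = 0.7554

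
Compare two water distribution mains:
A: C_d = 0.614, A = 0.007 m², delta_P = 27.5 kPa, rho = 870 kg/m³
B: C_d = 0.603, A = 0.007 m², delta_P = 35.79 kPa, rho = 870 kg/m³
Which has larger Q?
Q(A) = 34.17 L/s, Q(B) = 38.29 L/s. Answer: B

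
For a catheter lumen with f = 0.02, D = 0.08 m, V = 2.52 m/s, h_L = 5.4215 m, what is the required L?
Formula: h_L = f \frac{L}{D} \frac{V^2}{2g}
Substituting knowns: 5.4215 = 0.02·(L/0.08)·2.52²/(2·9.81)
Solving for L: L = 5.4215·2·9.81·0.08/(0.02·2.52²) = 67 m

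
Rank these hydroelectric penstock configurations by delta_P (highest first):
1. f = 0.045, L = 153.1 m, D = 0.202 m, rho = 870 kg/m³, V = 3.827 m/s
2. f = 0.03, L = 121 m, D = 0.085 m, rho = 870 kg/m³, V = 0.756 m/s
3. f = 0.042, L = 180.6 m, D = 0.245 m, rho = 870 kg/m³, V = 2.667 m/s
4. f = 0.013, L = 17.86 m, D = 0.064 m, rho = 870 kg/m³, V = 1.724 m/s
Case 1: delta_P = 217.3 kPa
Case 2: delta_P = 10.62 kPa
Case 3: delta_P = 95.79 kPa
Case 4: delta_P = 4.69 kPa
Ranking (highest first): 1, 3, 2, 4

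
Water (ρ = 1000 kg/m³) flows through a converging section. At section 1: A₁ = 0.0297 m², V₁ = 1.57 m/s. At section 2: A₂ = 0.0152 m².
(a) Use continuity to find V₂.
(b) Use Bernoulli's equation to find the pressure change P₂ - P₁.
(a) Continuity: A₁V₁=A₂V₂ -> V₂=A₁V₁/A₂=0.0297*1.57/0.0152=3.07 m/s
(b) Bernoulli: P₂-P₁=0.5*rho*(V₁^2-V₂^2)/1000=0.5*1000*(1.57^2-3.07^2)/1000=-3.48 kPa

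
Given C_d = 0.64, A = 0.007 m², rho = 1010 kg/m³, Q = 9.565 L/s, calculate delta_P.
Formula: Q = C_d A \sqrt{\frac{2 \Delta P}{\rho}}
Substituting knowns: 9.565 = 0.64·0.007·√(2·(delta_P·1000)/1010)·1000
Solving for delta_P: delta_P = ((9.565/1000)/(0.64·0.007))²·1010/2/1000 = 2.302 kPa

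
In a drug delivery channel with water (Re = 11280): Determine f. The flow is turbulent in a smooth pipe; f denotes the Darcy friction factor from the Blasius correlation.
Formula: f = \frac{0.316}{Re^{0.25}}
f = 0.316/11280^0.25 = 0.03066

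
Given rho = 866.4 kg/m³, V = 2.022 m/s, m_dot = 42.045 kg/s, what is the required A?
Formula: \dot{m} = \rho A V
Substituting knowns: 42.045 = 866.4·A·2.022
Solving for A: A = 42.045/(866.4·2.022) = 0.024 m²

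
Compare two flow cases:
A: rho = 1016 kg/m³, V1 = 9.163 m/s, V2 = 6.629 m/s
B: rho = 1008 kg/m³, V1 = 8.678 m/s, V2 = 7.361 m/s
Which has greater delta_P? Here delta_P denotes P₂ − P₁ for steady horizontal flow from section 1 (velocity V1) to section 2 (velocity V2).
delta_P(A) = 20.33 kPa, delta_P(B) = 10.65 kPa. Answer: A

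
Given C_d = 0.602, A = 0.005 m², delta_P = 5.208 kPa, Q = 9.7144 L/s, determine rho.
Formula: Q = C_d A \sqrt{\frac{2 \Delta P}{\rho}}
Substituting knowns: 9.7144 = 0.602·0.005·√(2·(5.208·1000)/rho)·1000
Solving for rho: rho = 2·(5.208·1000)/((9.7144/1000)/(0.602·0.005))² = 1000 kg/m³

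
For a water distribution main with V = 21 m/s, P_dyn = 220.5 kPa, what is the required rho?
Formula: P_{dyn} = \frac{1}{2} \rho V^2
Substituting knowns: 220.5 = 0.5·rho·21²/1000
Solving for rho: rho = 2·(220.5·1000)/21² = 1000 kg/m³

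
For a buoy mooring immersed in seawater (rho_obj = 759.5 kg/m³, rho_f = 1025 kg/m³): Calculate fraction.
Formula: f_{sub} = \frac{\rho_{obj}}{\rho_f}
fraction = 759.5/1025 = 0.741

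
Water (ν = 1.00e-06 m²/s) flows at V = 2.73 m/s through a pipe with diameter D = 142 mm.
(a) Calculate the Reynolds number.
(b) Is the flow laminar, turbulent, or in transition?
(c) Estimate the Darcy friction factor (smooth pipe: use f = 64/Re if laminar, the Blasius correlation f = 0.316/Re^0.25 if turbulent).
(a) Re = V·D/ν = 2.73·0.142/1.00e-06 = 387660
(b) Flow regime: turbulent (Re > 4000)
(c) Friction factor: f = 0.316/Re^0.25 = 0.316/387660^0.25 = 0.01266 (Blasius is strictly valid for Re ≲ 1e5; used here as the smooth-pipe estimate the problem specifies)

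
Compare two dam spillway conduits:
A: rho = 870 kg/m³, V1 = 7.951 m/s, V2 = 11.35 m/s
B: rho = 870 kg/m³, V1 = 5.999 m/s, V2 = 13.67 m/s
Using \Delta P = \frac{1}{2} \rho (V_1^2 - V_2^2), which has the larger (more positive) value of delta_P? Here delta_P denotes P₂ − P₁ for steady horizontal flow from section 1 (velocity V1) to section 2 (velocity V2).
delta_P(A) = -28.54 kPa, delta_P(B) = -65.63 kPa. Answer: A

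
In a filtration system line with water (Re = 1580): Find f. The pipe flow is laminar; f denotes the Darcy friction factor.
Formula: f = \frac{64}{Re}
f = 64/1580 = 0.04051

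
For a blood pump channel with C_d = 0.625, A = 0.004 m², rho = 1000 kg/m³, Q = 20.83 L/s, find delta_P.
Formula: Q = C_d A \sqrt{\frac{2 \Delta P}{\rho}}
Substituting knowns: 20.83 = 0.625·0.004·√(2·(delta_P·1000)/1000)·1000
Solving for delta_P: delta_P = ((20.83/1000)/(0.625·0.004))²·1000/2/1000 = 34.71 kPa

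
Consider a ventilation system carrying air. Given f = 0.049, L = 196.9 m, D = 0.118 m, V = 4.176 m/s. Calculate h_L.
Formula: h_L = f \frac{L}{D} \frac{V^2}{2g}
h_L = 0.049·(196.9/0.118)·4.176²/(2·9.81) = 72.67 m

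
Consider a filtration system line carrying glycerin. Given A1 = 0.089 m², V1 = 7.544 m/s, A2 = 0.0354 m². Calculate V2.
Formula: V_2 = \frac{A_1 V_1}{A_2}
V2 = 0.089·7.544/0.0354 = 18.97 m/s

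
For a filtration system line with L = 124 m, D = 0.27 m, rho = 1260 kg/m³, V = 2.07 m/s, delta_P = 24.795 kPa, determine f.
Formula: \Delta P = f \frac{L}{D} \frac{\rho V^2}{2}
Substituting knowns: 24.795 = f·(124/0.27)·0.5·1260·2.07²/1000
Solving for f: f = (24.795·1000)/((124/0.27)·0.5·1260·2.07²) = 0.02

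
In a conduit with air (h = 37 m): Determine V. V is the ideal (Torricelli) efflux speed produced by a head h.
Formula: V = \sqrt{2 g h}
V = √(2·9.81·37) = 26.94 m/s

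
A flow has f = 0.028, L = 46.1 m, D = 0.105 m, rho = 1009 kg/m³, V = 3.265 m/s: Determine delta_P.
Formula: \Delta P = f \frac{L}{D} \frac{\rho V^2}{2}
delta_P = 0.028·(46.1/0.105)·0.5·1009·3.265²/1000 = 66.11 kPa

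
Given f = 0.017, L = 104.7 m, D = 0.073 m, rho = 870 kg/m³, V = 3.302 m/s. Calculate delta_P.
Formula: \Delta P = f \frac{L}{D} \frac{\rho V^2}{2}
delta_P = 0.017·(104.7/0.073)·0.5·870·3.302²/1000 = 115.6 kPa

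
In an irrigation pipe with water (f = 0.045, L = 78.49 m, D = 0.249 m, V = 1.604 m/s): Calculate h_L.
Formula: h_L = f \frac{L}{D} \frac{V^2}{2g}
h_L = 0.045·(78.49/0.249)·1.604²/(2·9.81) = 1.86 m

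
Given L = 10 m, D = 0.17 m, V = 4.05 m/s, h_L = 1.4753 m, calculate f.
Formula: h_L = f \frac{L}{D} \frac{V^2}{2g}
Substituting knowns: 1.4753 = f·(10/0.17)·4.05²/(2·9.81)
Solving for f: f = 1.4753·2·9.81/((10/0.17)·4.05²) = 0.03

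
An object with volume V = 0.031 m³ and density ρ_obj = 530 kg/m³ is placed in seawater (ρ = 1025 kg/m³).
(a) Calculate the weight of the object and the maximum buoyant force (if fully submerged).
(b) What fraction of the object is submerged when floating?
(a) W=rho_obj*g*V=530*9.81*0.031=161.2 N; F_B(max)=rho*g*V=1025*9.81*0.031=311.7 N
(b) Floating fraction=rho_obj/rho=530/1025=0.517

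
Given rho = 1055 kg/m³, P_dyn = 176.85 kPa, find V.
Formula: P_{dyn} = \frac{1}{2} \rho V^2
Substituting knowns: 176.85 = 0.5·1055·V²/1000
Solving for V: V = √(2·(176.85·1000)/1055) = 18.31 m/s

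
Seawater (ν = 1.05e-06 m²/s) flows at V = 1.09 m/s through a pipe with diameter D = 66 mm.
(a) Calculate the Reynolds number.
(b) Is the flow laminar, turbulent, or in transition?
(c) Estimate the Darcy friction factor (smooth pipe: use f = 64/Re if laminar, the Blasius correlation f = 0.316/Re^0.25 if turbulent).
(a) Re = V·D/ν = 1.09·0.066/1.05e-06 = 68514
(b) Flow regime: turbulent (Re > 4000)
(c) Friction factor: f = 0.316/Re^0.25 = 0.316/68514^0.25 = 0.01953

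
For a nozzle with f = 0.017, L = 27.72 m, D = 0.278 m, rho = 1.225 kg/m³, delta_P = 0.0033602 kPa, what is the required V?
Formula: \Delta P = f \frac{L}{D} \frac{\rho V^2}{2}
Substituting knowns: 0.0033602 = 0.017·(27.72/0.278)·0.5·1.225·V²/1000
Solving for V: V = √((0.0033602·1000)/(0.017·(27.72/0.278)·0.5·1.225)) = 1.799 m/s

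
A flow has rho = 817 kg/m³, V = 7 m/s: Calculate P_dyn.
Formula: P_{dyn} = \frac{1}{2} \rho V^2
P_dyn = 0.5·817·7²/1000 = 20.02 kPa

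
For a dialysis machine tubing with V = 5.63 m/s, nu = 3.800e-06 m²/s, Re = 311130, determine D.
Formula: Re = \frac{V D}{\nu}
Substituting knowns: 311130 = 5.63·D/3.800e-06
Solving for D: D = 311130·3.800e-06/5.63 = 0.21 m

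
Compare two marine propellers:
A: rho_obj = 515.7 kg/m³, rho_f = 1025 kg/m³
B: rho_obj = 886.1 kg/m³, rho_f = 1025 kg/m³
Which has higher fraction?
fraction(A) = 0.5031, fraction(B) = 0.8645. Answer: B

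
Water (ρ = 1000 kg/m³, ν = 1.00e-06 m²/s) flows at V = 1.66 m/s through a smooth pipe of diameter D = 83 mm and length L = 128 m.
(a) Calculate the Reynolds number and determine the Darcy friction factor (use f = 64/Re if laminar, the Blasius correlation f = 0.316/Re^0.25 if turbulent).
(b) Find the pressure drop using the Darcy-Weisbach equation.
(a) Re = V·D/ν = 1.66·0.083/1.00e-06 = 137780 → turbulent (Re > 4000); f = 0.316/Re^0.25 = 0.316/137780^0.25 = 0.016402 (Blasius is strictly valid for Re ≲ 1e5; used here as the smooth-pipe estimate the problem specifies)
(b) Darcy-Weisbach: ΔP = f·(L/D)·½ρV²/1000 = 0.016402·(128/0.083)·½·1000·1.66²/1000 = 34.85 kPa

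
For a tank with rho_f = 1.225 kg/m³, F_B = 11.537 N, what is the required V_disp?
Formula: F_B = \rho_f g V_{disp}
Substituting knowns: 11.537 = 1.225·9.81·V_disp
Solving for V_disp: V_disp = 11.537/(1.225·9.81) = 0.96 m³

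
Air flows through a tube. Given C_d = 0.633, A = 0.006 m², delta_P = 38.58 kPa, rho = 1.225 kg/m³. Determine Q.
Formula: Q = C_d A \sqrt{\frac{2 \Delta P}{\rho}}
Q = 0.633·0.006·√(2·(38.58·1000)/1.225)·1000 = 953.2 L/s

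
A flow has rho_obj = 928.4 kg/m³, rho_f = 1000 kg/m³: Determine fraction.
Formula: f_{sub} = \frac{\rho_{obj}}{\rho_f}
fraction = 928.4/1000 = 0.9284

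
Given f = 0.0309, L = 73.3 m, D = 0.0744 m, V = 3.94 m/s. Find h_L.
Formula: h_L = f \frac{L}{D} \frac{V^2}{2g}
h_L = 0.0309·(73.3/0.0744)·3.94²/(2·9.81) = 24.09 m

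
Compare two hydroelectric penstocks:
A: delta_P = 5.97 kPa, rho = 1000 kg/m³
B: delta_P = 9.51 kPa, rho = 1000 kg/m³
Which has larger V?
V(A) = 3.455 m/s, V(B) = 4.361 m/s. Answer: B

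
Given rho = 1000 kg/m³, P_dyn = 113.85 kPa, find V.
Formula: P_{dyn} = \frac{1}{2} \rho V^2
Substituting knowns: 113.85 = 0.5·1000·V²/1000
Solving for V: V = √(2·(113.85·1000)/1000) = 15.09 m/s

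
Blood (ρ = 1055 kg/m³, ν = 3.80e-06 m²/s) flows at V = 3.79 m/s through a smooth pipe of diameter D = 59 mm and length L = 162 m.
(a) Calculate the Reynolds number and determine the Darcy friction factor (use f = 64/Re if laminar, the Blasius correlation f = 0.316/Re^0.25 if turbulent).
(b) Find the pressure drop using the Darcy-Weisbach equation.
(a) Re = V·D/ν = 3.79·0.059/3.80e-06 = 58845 → turbulent (Re > 4000); f = 0.316/Re^0.25 = 0.316/58845^0.25 = 0.020289
(b) Darcy-Weisbach: ΔP = f·(L/D)·½ρV²/1000 = 0.020289·(162/0.059)·½·1055·3.79²/1000 = 422.1 kPa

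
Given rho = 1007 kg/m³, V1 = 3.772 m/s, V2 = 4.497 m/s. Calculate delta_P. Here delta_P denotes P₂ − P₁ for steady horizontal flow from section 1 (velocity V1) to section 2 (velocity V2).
Formula: \Delta P = \frac{1}{2} \rho (V_1^2 - V_2^2)
delta_P = 0.5·1007·(3.772² − 4.497²)/1000 = -3.018 kPa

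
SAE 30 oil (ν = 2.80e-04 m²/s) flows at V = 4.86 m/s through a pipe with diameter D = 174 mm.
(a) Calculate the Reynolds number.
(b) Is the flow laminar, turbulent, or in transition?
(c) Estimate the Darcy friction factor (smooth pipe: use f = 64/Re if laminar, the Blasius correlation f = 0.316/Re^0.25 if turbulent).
(a) Re = V·D/ν = 4.86·0.174/2.80e-04 = 3020.1
(b) Flow regime: transition (2300 ≤ Re ≤ 4000)
(c) Friction factor: f ≈ 0.04 (transitional regime, no simple correlation)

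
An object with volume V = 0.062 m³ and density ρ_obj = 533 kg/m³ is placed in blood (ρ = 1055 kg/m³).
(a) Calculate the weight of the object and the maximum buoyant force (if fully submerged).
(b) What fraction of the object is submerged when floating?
(a) W=rho_obj*g*V=533*9.81*0.062=324.2 N; F_B(max)=rho*g*V=1055*9.81*0.062=641.7 N
(b) Floating fraction=rho_obj/rho=533/1055=0.505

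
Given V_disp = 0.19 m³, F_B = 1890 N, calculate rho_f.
Formula: F_B = \rho_f g V_{disp}
Substituting knowns: 1890 = rho_f·9.81·0.19
Solving for rho_f: rho_f = 1890/(9.81·0.19) = 1014 kg/m³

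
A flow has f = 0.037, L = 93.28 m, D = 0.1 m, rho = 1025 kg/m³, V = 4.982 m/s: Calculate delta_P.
Formula: \Delta P = f \frac{L}{D} \frac{\rho V^2}{2}
delta_P = 0.037·(93.28/0.1)·0.5·1025·4.982²/1000 = 439 kPa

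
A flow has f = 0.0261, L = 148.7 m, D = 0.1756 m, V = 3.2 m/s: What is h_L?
Formula: h_L = f \frac{L}{D} \frac{V^2}{2g}
h_L = 0.0261·(148.7/0.1756)·3.2²/(2·9.81) = 11.54 m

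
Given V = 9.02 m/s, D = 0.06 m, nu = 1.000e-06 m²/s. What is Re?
Formula: Re = \frac{V D}{\nu}
Re = 9.02·0.06/1.000e-06 = 541200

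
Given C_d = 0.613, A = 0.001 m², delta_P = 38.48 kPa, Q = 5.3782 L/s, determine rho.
Formula: Q = C_d A \sqrt{\frac{2 \Delta P}{\rho}}
Substituting knowns: 5.3782 = 0.613·0.001·√(2·(38.48·1000)/rho)·1000
Solving for rho: rho = 2·(38.48·1000)/((5.3782/1000)/(0.613·0.001))² = 999.8 kg/m³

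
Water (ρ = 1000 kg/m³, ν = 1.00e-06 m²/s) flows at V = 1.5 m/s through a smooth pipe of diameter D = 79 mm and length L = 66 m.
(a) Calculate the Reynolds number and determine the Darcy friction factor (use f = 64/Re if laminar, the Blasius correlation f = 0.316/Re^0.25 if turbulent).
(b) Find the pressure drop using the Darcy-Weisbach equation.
(a) Re = V·D/ν = 1.5·0.079/1.00e-06 = 118500 → turbulent (Re > 4000); f = 0.316/Re^0.25 = 0.316/118500^0.25 = 0.017032 (Blasius is strictly valid for Re ≲ 1e5; used here as the smooth-pipe estimate the problem specifies)
(b) Darcy-Weisbach: ΔP = f·(L/D)·½ρV²/1000 = 0.017032·(66/0.079)·½·1000·1.5²/1000 = 16.01 kPa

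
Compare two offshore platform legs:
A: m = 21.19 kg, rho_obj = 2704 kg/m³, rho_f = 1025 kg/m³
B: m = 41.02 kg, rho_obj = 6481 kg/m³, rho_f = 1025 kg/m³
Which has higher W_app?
W_app(A) = 129.1 N, W_app(B) = 338.8 N. Answer: B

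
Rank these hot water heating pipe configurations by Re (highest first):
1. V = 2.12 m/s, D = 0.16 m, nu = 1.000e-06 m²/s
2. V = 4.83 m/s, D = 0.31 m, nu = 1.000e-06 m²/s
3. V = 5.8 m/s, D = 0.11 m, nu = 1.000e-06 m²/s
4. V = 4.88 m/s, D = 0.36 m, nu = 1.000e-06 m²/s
Case 1: Re = 339200
Case 2: Re = 1.497e+06
Case 3: Re = 638000
Case 4: Re = 1.757e+06
Ranking (highest first): 4, 2, 3, 1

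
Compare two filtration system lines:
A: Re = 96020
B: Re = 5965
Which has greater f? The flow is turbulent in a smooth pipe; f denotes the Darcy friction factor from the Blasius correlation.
f(A) = 0.01795, f(B) = 0.03596. Answer: B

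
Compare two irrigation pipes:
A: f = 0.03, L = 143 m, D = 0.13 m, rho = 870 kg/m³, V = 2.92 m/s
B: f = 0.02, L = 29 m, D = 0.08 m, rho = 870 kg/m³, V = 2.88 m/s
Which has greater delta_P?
delta_P(A) = 122.4 kPa, delta_P(B) = 26.16 kPa. Answer: A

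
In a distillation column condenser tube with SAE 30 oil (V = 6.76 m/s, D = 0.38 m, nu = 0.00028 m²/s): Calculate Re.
Formula: Re = \frac{V D}{\nu}
Re = 6.76·0.38/0.00028 = 9174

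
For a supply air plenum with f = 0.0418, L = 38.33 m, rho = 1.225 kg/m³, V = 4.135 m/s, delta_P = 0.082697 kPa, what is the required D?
Formula: \Delta P = f \frac{L}{D} \frac{\rho V^2}{2}
Substituting knowns: 0.082697 = 0.0418·(38.33/D)·0.5·1.225·4.135²/1000
Solving for D: D = 0.0418·38.33·0.5·1.225·4.135²/(0.082697·1000) = 0.2029 m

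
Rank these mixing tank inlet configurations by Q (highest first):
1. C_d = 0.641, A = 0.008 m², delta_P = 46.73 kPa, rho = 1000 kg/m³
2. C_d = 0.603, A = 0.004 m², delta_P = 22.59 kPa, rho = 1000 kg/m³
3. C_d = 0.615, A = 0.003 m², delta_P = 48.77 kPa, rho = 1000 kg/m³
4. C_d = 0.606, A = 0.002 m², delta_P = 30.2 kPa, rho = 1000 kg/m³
Case 1: Q = 49.57 L/s
Case 2: Q = 16.21 L/s
Case 3: Q = 18.22 L/s
Case 4: Q = 9.419 L/s
Ranking (highest first): 1, 3, 2, 4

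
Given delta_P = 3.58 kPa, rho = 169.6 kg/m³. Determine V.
Formula: V = \sqrt{\frac{2 \Delta P}{\rho}}
V = √(2·(3.58·1000)/169.6) = 6.497 m/s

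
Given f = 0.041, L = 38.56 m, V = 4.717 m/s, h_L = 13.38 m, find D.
Formula: h_L = f \frac{L}{D} \frac{V^2}{2g}
Substituting knowns: 13.38 = 0.041·(38.56/D)·4.717²/(2·9.81)
Solving for D: D = 0.041·38.56·4.717²/(2·9.81·13.38) = 0.134 m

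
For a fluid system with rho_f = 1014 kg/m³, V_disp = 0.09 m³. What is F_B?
Formula: F_B = \rho_f g V_{disp}
F_B = 1014·9.81·0.09 = 895.3 N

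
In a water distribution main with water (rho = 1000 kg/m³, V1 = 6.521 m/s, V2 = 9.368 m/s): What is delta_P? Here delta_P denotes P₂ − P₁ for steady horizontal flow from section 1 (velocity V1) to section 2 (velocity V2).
Formula: \Delta P = \frac{1}{2} \rho (V_1^2 - V_2^2)
delta_P = 0.5·1000·(6.521² − 9.368²)/1000 = -22.62 kPa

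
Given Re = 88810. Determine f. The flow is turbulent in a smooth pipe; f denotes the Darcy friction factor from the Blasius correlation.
Formula: f = \frac{0.316}{Re^{0.25}}
f = 0.316/88810^0.25 = 0.01831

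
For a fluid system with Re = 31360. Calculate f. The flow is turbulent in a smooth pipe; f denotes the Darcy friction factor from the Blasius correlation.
Formula: f = \frac{0.316}{Re^{0.25}}
f = 0.316/31360^0.25 = 0.02375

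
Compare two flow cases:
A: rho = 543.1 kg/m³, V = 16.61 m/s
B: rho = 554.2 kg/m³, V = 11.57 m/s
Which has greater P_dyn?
P_dyn(A) = 74.92 kPa, P_dyn(B) = 37.09 kPa. Answer: A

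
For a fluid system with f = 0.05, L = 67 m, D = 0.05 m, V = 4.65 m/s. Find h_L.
Formula: h_L = f \frac{L}{D} \frac{V^2}{2g}
h_L = 0.05·(67/0.05)·4.65²/(2·9.81) = 73.84 m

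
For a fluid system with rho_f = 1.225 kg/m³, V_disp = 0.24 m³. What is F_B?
Formula: F_B = \rho_f g V_{disp}
F_B = 1.225·9.81·0.24 = 2.884 N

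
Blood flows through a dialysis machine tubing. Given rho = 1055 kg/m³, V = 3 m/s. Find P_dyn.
Formula: P_{dyn} = \frac{1}{2} \rho V^2
P_dyn = 0.5·1055·3²/1000 = 4.747 kPa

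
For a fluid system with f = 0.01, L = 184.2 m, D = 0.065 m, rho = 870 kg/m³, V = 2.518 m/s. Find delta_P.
Formula: \Delta P = f \frac{L}{D} \frac{\rho V^2}{2}
delta_P = 0.01·(184.2/0.065)·0.5·870·2.518²/1000 = 78.16 kPa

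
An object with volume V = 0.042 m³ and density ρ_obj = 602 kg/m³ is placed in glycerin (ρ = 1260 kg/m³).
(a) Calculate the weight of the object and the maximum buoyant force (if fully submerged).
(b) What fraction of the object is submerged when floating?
(a) W=rho_obj*g*V=602*9.81*0.042=248.0 N; F_B(max)=rho*g*V=1260*9.81*0.042=519.1 N
(b) Floating fraction=rho_obj/rho=602/1260=0.478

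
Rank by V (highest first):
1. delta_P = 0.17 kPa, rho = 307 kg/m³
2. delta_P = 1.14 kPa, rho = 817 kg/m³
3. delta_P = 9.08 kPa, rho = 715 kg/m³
Case 1: V = 1.052 m/s
Case 2: V = 1.671 m/s
Case 3: V = 5.04 m/s
Ranking (highest first): 3, 2, 1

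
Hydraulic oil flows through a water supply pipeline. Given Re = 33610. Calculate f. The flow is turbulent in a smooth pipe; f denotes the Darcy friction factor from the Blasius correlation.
Formula: f = \frac{0.316}{Re^{0.25}}
f = 0.316/33610^0.25 = 0.02334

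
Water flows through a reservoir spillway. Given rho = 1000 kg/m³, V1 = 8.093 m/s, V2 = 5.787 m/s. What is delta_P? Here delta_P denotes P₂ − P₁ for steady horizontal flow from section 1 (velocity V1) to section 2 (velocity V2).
Formula: \Delta P = \frac{1}{2} \rho (V_1^2 - V_2^2)
delta_P = 0.5·1000·(8.093² − 5.787²)/1000 = 16 kPa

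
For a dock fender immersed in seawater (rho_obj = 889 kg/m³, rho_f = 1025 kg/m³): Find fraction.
Formula: f_{sub} = \frac{\rho_{obj}}{\rho_f}
fraction = 889/1025 = 0.8673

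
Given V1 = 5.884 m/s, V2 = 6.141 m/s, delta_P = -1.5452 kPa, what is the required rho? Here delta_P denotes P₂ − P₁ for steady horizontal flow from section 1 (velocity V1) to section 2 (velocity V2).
Formula: \Delta P = \frac{1}{2} \rho (V_1^2 - V_2^2)
Substituting knowns: -1.5452 = 0.5·rho·(5.884² − 6.141²)/1000
Solving for rho: rho = 2·(-1.5452·1000)/(5.884² − 6.141²) = 1000 kg/m³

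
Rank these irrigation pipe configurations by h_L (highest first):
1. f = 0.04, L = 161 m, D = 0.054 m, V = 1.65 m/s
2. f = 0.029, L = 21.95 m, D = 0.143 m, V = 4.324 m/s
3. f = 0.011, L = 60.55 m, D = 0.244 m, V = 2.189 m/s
Case 1: h_L = 16.55 m
Case 2: h_L = 4.242 m
Case 3: h_L = 0.6667 m
Ranking (highest first): 1, 2, 3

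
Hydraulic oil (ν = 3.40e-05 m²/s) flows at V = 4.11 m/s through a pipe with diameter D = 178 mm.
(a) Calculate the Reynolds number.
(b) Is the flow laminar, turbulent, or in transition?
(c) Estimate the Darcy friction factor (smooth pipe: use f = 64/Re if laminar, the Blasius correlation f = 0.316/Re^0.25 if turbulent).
(a) Re = V·D/ν = 4.11·0.178/3.40e-05 = 21517
(b) Flow regime: turbulent (Re > 4000)
(c) Friction factor: f = 0.316/Re^0.25 = 0.316/21517^0.25 = 0.02609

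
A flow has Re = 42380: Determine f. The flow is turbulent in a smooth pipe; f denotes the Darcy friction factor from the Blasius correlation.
Formula: f = \frac{0.316}{Re^{0.25}}
f = 0.316/42380^0.25 = 0.02202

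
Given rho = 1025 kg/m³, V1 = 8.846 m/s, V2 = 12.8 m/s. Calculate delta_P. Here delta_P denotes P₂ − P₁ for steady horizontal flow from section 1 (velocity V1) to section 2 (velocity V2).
Formula: \Delta P = \frac{1}{2} \rho (V_1^2 - V_2^2)
delta_P = 0.5·1025·(8.846² − 12.8²)/1000 = -43.86 kPa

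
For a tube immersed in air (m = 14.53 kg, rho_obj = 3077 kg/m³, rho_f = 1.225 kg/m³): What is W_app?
Formula: W_{app} = mg\left(1 - \frac{\rho_f}{\rho_{obj}}\right)
W_app = 14.53·9.81·(1 − 1.225/3077) = 142.5 N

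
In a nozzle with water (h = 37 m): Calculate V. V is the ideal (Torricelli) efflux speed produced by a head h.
Formula: V = \sqrt{2 g h}
V = √(2·9.81·37) = 26.94 m/s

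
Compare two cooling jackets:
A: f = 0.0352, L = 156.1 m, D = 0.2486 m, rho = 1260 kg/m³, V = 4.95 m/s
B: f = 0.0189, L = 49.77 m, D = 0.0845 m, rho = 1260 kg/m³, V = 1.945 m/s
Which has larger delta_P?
delta_P(A) = 341.2 kPa, delta_P(B) = 26.53 kPa. Answer: A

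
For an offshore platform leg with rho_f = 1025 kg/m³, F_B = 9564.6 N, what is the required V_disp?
Formula: F_B = \rho_f g V_{disp}
Substituting knowns: 9564.6 = 1025·9.81·V_disp
Solving for V_disp: V_disp = 9564.6/(1025·9.81) = 0.9512 m³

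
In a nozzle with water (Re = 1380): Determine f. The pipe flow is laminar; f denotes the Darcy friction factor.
Formula: f = \frac{64}{Re}
f = 64/1380 = 0.04638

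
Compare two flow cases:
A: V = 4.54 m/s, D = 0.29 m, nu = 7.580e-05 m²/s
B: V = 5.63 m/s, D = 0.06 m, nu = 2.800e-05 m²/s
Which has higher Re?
Re(A) = 17369, Re(B) = 12064. Answer: A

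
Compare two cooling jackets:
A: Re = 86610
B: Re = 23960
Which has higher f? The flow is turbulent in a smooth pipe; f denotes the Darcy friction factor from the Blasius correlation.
f(A) = 0.01842, f(B) = 0.0254. Answer: B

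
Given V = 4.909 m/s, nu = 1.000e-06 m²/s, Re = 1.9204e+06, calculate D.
Formula: Re = \frac{V D}{\nu}
Substituting knowns: 1.9204e+06 = 4.909·D/1.000e-06
Solving for D: D = 1.9204e+06·1.000e-06/4.909 = 0.3912 m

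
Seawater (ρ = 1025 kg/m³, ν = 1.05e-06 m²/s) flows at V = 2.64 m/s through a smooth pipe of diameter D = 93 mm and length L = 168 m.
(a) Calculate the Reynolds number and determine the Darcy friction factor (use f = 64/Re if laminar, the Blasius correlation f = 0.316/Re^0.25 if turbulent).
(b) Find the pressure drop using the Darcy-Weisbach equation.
(a) Re = V·D/ν = 2.64·0.093/1.05e-06 = 233830 → turbulent (Re > 4000); f = 0.316/Re^0.25 = 0.316/233830^0.25 = 0.01437 (Blasius is strictly valid for Re ≲ 1e5; used here as the smooth-pipe estimate the problem specifies)
(b) Darcy-Weisbach: ΔP = f·(L/D)·½ρV²/1000 = 0.01437·(168/0.093)·½·1025·2.64²/1000 = 92.72 kPa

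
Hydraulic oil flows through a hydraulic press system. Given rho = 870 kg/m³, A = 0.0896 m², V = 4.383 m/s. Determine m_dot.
Formula: \dot{m} = \rho A V
m_dot = 870·0.0896·4.383 = 341.7 kg/s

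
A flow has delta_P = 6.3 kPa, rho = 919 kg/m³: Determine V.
Formula: V = \sqrt{\frac{2 \Delta P}{\rho}}
V = √(2·(6.3·1000)/919) = 3.703 m/s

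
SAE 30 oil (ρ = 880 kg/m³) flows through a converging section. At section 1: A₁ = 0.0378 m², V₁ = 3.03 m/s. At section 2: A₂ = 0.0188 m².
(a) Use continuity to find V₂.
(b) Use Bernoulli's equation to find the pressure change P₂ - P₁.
(a) Continuity: A₁V₁=A₂V₂ -> V₂=A₁V₁/A₂=0.0378*3.03/0.0188=6.09 m/s
(b) Bernoulli: P₂-P₁=0.5*rho*(V₁^2-V₂^2)/1000=0.5*880*(3.03^2-6.09^2)/1000=-12.28 kPa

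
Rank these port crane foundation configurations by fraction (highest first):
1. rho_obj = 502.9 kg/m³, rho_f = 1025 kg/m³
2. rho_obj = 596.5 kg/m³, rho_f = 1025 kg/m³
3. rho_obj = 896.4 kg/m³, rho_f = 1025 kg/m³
Case 1: fraction = 0.4906
Case 2: fraction = 0.582
Case 3: fraction = 0.8745
Ranking (highest first): 3, 2, 1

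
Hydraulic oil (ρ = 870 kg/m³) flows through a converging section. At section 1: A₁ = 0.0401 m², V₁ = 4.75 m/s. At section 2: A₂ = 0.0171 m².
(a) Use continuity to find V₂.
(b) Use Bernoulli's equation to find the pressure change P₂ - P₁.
(a) Continuity: A₁V₁=A₂V₂ -> V₂=A₁V₁/A₂=0.0401*4.75/0.0171=11.14 m/s
(b) Bernoulli: P₂-P₁=0.5*rho*(V₁^2-V₂^2)/1000=0.5*870*(4.75^2-11.14^2)/1000=-44.17 kPa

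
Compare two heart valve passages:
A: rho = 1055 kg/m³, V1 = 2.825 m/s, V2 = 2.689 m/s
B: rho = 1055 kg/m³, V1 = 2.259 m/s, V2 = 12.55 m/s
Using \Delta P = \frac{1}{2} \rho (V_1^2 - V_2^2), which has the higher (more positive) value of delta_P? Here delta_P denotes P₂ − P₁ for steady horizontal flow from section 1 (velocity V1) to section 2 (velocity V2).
delta_P(A) = 0.3956 kPa, delta_P(B) = -80.39 kPa. Answer: A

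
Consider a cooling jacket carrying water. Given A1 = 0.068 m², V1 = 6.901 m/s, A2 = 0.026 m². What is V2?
Formula: V_2 = \frac{A_1 V_1}{A_2}
V2 = 0.068·6.901/0.026 = 18.05 m/s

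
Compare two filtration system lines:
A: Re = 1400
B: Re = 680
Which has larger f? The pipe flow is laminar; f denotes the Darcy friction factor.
f(A) = 0.04571, f(B) = 0.09412. Answer: B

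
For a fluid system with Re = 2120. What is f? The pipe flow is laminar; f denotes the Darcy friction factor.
Formula: f = \frac{64}{Re}
f = 64/2120 = 0.03019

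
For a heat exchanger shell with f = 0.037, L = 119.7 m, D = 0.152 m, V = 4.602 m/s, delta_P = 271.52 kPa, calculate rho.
Formula: \Delta P = f \frac{L}{D} \frac{\rho V^2}{2}
Substituting knowns: 271.52 = 0.037·(119.7/0.152)·0.5·rho·4.602²/1000
Solving for rho: rho = (271.52·1000)/(0.037·(119.7/0.152)·0.5·4.602²) = 880 kg/m³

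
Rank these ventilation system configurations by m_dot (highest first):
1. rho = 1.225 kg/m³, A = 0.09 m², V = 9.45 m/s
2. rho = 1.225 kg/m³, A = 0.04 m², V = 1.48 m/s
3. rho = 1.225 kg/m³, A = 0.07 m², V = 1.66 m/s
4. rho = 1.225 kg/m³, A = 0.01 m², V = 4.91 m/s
Case 1: m_dot = 1.042 kg/s
Case 2: m_dot = 0.07252 kg/s
Case 3: m_dot = 0.1423 kg/s
Case 4: m_dot = 0.06015 kg/s
Ranking (highest first): 1, 3, 2, 4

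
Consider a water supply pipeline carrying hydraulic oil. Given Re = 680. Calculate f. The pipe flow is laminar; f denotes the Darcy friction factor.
Formula: f = \frac{64}{Re}
f = 64/680 = 0.09412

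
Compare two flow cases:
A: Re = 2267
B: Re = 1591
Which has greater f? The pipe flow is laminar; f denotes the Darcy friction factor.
f(A) = 0.02823, f(B) = 0.04023. Answer: B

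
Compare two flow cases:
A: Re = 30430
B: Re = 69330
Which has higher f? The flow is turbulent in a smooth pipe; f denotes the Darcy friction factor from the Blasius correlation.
f(A) = 0.02393, f(B) = 0.01947. Answer: A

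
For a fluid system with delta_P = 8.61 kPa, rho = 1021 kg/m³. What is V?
Formula: V = \sqrt{\frac{2 \Delta P}{\rho}}
V = √(2·(8.61·1000)/1021) = 4.107 m/s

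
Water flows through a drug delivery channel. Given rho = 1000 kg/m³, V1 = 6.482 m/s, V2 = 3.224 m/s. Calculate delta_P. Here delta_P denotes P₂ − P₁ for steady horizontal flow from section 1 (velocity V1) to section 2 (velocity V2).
Formula: \Delta P = \frac{1}{2} \rho (V_1^2 - V_2^2)
delta_P = 0.5·1000·(6.482² − 3.224²)/1000 = 15.81 kPa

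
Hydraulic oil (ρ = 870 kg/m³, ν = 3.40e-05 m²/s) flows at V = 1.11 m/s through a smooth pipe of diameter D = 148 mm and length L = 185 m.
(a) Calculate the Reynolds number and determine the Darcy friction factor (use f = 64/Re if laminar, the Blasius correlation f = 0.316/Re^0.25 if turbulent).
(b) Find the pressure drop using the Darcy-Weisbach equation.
(a) Re = V·D/ν = 1.11·0.148/3.40e-05 = 4831.8 → turbulent (Re > 4000); f = 0.316/Re^0.25 = 0.316/4831.8^0.25 = 0.037902
(b) Darcy-Weisbach: ΔP = f·(L/D)·½ρV²/1000 = 0.037902·(185/0.148)·½·870·1.11²/1000 = 25.39 kPa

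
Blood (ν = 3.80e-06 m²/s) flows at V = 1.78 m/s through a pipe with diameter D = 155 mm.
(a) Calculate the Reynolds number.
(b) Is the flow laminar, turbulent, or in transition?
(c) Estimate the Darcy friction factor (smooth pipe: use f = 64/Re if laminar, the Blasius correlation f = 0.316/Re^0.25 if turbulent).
(a) Re = V·D/ν = 1.78·0.155/3.80e-06 = 72605
(b) Flow regime: turbulent (Re > 4000)
(c) Friction factor: f = 0.316/Re^0.25 = 0.316/72605^0.25 = 0.01925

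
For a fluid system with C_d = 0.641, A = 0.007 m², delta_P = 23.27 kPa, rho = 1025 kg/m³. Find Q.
Formula: Q = C_d A \sqrt{\frac{2 \Delta P}{\rho}}
Q = 0.641·0.007·√(2·(23.27·1000)/1025)·1000 = 30.23 L/s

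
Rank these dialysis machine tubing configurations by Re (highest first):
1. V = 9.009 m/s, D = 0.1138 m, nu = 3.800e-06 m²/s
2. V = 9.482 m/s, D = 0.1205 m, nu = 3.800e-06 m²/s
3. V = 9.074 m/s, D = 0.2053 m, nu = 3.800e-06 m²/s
Case 1: Re = 269796
Case 2: Re = 300679
Case 3: Re = 490235
Ranking (highest first): 3, 2, 1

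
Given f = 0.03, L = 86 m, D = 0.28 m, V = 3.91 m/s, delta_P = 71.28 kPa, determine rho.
Formula: \Delta P = f \frac{L}{D} \frac{\rho V^2}{2}
Substituting knowns: 71.28 = 0.03·(86/0.28)·0.5·rho·3.91²/1000
Solving for rho: rho = (71.28·1000)/(0.03·(86/0.28)·0.5·3.91²) = 1012 kg/m³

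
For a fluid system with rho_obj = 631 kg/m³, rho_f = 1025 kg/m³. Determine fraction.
Formula: f_{sub} = \frac{\rho_{obj}}{\rho_f}
fraction = 631/1025 = 0.6156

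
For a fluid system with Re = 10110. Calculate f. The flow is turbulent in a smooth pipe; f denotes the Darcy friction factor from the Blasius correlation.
Formula: f = \frac{0.316}{Re^{0.25}}
f = 0.316/10110^0.25 = 0.03151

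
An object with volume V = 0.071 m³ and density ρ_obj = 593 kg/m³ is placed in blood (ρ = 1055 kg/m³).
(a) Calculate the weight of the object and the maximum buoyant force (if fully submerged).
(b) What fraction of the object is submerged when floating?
(a) W=rho_obj*g*V=593*9.81*0.071=413.0 N; F_B(max)=rho*g*V=1055*9.81*0.071=734.8 N
(b) Floating fraction=rho_obj/rho=593/1055=0.562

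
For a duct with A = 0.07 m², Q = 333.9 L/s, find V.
Formula: Q = A V
Substituting knowns: 333.9 = 0.07·V·1000
Solving for V: V = (333.9/1000)/0.07 = 4.77 m/s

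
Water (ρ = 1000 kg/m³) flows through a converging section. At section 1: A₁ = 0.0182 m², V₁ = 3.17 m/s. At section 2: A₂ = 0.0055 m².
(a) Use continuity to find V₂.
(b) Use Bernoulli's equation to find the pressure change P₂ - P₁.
(a) Continuity: A₁V₁=A₂V₂ -> V₂=A₁V₁/A₂=0.0182*3.17/0.0055=10.49 m/s
(b) Bernoulli: P₂-P₁=0.5*rho*(V₁^2-V₂^2)/1000=0.5*1000*(3.17^2-10.49^2)/1000=-50 kPa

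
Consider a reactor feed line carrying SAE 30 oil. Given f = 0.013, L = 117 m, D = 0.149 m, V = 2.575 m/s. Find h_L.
Formula: h_L = f \frac{L}{D} \frac{V^2}{2g}
h_L = 0.013·(117/0.149)·2.575²/(2·9.81) = 3.45 m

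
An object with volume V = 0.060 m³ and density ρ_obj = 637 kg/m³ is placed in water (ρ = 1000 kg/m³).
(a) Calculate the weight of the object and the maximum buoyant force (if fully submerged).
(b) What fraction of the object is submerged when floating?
(a) W=rho_obj*g*V=637*9.81*0.060=374.9 N; F_B(max)=rho*g*V=1000*9.81*0.060=588.6 N
(b) Floating fraction=rho_obj/rho=637/1000=0.637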